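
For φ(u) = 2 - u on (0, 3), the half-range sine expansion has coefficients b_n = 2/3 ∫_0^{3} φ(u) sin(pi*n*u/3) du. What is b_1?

b_1 = 2/3 ∫_0^{3} (2 - u) sin(pi*u/3) du.
Integrating by parts (boundary term plus one more integral), an antiderivative of (2 - u) sin(pi*u/3) is 3*u*cos(pi*u/3)/pi - 9*sin(pi*u/3)/pi**2 - 6*cos(pi*u/3)/pi; evaluating from 0 to 3: ∫_{0}^{3} (2 - u) sin(pi*u/3) du = (-3/pi) - (-6/pi) = 3/pi.
Hence b_1 = (2/3)·(3/pi) = 2/pi.

2/pi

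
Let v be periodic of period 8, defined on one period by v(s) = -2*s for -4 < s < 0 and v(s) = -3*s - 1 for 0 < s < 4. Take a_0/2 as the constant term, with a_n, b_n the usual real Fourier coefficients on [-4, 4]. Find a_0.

-3

a_0 = 1/4 ∫_{-4}^{4} v(s) ds = 1/4 · (-12) = -3.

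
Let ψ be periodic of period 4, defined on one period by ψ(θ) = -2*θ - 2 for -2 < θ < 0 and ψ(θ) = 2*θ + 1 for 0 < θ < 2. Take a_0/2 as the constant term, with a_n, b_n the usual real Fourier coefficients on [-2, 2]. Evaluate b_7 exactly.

b_7 = 1/2 ∫_{-2}^{2} ψ(θ) sin(7*pi*θ/2) dθ.
Split the integral at the breakpoints.
Integrating by parts (boundary term plus one more integral), an antiderivative of (-2*θ - 2) sin(7*pi*θ/2) is 4*θ*cos(7*pi*θ/2)/(7*pi) - 8*sin(7*pi*θ/2)/(49*pi**2) + 4*cos(7*pi*θ/2)/(7*pi); evaluating from -2 to 0: ∫_{-2}^{0} (-2*θ - 2) sin(7*pi*θ/2) dθ = (4/(7*pi)) - (4/(7*pi)) = 0.
Integrating by parts (boundary term plus one more integral), an antiderivative of (2*θ + 1) sin(7*pi*θ/2) is -4*θ*cos(7*pi*θ/2)/(7*pi) + 8*sin(7*pi*θ/2)/(49*pi**2) - 2*cos(7*pi*θ/2)/(7*pi); evaluating from 0 to 2: ∫_{0}^{2} (2*θ + 1) sin(7*pi*θ/2) dθ = (10/(7*pi)) - (-2/(7*pi)) = 12/(7*pi).
Summing the pieces and multiplying by (1/2) gives b_7 = 6/(7*pi).

6/(7*pi)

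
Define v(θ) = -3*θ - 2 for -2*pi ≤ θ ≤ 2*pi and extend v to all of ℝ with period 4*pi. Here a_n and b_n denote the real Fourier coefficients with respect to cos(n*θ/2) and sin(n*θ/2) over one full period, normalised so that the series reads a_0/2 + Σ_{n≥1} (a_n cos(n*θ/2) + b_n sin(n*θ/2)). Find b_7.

b_7 = (1/(2*pi)) ∫_{-2*pi}^{2*pi} v(θ) sin(7*θ/2) dθ.
Integrating by parts (boundary term plus one more integral), an antiderivative of (-3*θ - 2) sin(7*θ/2) is 6*θ*cos(7*θ/2)/7 - 12*sin(7*θ/2)/49 + 4*cos(7*θ/2)/7; evaluating from -2*pi to 2*pi: ∫_{-2*pi}^{2*pi} (-3*θ - 2) sin(7*θ/2) dθ = (-12*pi/7 - 4/7) - (-4/7 + 12*pi/7) = -24*pi/7.
Hence b_7 = (1/(2*pi))·(-24*pi/7) = -12/7.

-12/7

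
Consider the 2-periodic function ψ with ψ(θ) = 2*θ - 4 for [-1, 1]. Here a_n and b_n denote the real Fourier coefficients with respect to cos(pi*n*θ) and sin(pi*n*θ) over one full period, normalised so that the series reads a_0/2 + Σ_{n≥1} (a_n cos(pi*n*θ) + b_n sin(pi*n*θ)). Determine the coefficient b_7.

4/(7*pi)

b_7 = ∫_{-1}^{1} ψ(θ) sin(7*pi*θ) dθ.
Integrating by parts (boundary term plus one more integral), an antiderivative of (2*θ - 4) sin(7*pi*θ) is -2*θ*cos(7*pi*θ)/(7*pi) + 2*sin(7*pi*θ)/(49*pi**2) + 4*cos(7*pi*θ)/(7*pi); evaluating from -1 to 1: ∫_{-1}^{1} (2*θ - 4) sin(7*pi*θ) dθ = (-2/(7*pi)) - (-6/(7*pi)) = 4/(7*pi).
Hence b_7 = 4/(7*pi).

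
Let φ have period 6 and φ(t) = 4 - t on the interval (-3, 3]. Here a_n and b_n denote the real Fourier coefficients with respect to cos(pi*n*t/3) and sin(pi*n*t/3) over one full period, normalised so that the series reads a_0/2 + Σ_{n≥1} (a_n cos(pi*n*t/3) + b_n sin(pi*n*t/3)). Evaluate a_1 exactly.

0

a_1 = 1/3 ∫_{-3}^{3} φ(t) cos(pi*t/3) dt.
Integrating by parts (boundary term plus one more integral), an antiderivative of (4 - t) cos(pi*t/3) is -3*t*sin(pi*t/3)/pi + 12*sin(pi*t/3)/pi - 9*cos(pi*t/3)/pi**2; evaluating from -3 to 3: ∫_{-3}^{3} (4 - t) cos(pi*t/3) dt = (9/pi**2) - (9/pi**2) = 0.
Hence a_1 = (1/3)·(0) = 0.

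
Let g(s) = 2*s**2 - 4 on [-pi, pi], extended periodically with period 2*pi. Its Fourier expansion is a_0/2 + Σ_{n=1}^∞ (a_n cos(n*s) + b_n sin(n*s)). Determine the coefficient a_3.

-8/9

a_3 = 1/pi ∫_{-pi}^{pi} g(s) cos(3*s) ds.
g is even and cos(3*s) is even, so the integrand is even and a_3 = 2/pi ∫_0^{pi} g(s) cos(3*s) ds.
Integrating by parts twice (tabular method), an antiderivative of (2*s**2 - 4) cos(3*s) is 2*s**2*sin(3*s)/3 + 4*s*cos(3*s)/9 - 40*sin(3*s)/27; evaluating from 0 to pi: ∫_{0}^{pi} (2*s**2 - 4) cos(3*s) ds = (-4*pi/9) - (0) = -4*pi/9.
Hence a_3 = (2/pi)·(-4*pi/9) = -8/9.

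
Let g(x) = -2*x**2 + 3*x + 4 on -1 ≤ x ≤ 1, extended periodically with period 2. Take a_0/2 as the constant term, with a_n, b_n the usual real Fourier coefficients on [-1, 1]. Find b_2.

b_2 = ∫_{-1}^{1} g(x) sin(2*pi*x) dx.
Integrating by parts twice (tabular method), an antiderivative of (-2*x**2 + 3*x + 4) sin(2*pi*x) is x**2*cos(2*pi*x)/pi - x*sin(2*pi*x)/pi**2 - 3*x*cos(2*pi*x)/(2*pi) + 3*sin(2*pi*x)/(4*pi**2) - 2*cos(2*pi*x)/pi - cos(2*pi*x)/(2*pi**3); evaluating from -1 to 1: ∫_{-1}^{1} (-2*x**2 + 3*x + 4) sin(2*pi*x) dx = ((-5*pi**2 - 1)/(2*pi**3)) - ((-1 + pi**2)/(2*pi**3)) = -3/pi.
Hence b_2 = -3/pi.

-3/pi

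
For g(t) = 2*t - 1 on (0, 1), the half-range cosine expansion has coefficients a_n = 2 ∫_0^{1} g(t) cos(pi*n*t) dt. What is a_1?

a_1 = 2 ∫_0^{1} (2*t - 1) cos(pi*t) dt.
Integrating by parts (boundary term plus one more integral), an antiderivative of (2*t - 1) cos(pi*t) is 2*t*sin(pi*t)/pi - sin(pi*t)/pi + 2*cos(pi*t)/pi**2; evaluating from 0 to 1: ∫_{0}^{1} (2*t - 1) cos(pi*t) dt = (-2/pi**2) - (2/pi**2) = -4/pi**2.
Hence a_1 = 2·(-4/pi**2) = -8/pi**2.

-8/pi**2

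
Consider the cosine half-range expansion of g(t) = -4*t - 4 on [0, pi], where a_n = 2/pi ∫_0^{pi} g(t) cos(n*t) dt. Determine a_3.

a_3 = 2/pi ∫_0^{pi} (-4*t - 4) cos(3*t) dt.
Integrating by parts (boundary term plus one more integral), an antiderivative of (-4*t - 4) cos(3*t) is -4*t*sin(3*t)/3 - 4*sin(3*t)/3 - 4*cos(3*t)/9; evaluating from 0 to pi: ∫_{0}^{pi} (-4*t - 4) cos(3*t) dt = (4/9) - (-4/9) = 8/9.
Hence a_3 = (2/pi)·(8/9) = 16/(9*pi).

16/(9*pi)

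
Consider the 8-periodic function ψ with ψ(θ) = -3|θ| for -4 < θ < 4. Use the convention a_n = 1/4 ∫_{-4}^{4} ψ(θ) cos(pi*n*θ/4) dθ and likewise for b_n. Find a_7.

48/(49*pi**2)

a_7 = 1/4 ∫_{-4}^{4} ψ(θ) cos(7*pi*θ/4) dθ.
ψ is even and cos(7*pi*θ/4) is even, so the integrand is even and a_7 = 1/2 ∫_0^{4} ψ(θ) cos(7*pi*θ/4) dθ.
Integrating by parts (boundary term plus one more integral), an antiderivative of (-3*θ) cos(7*pi*θ/4) is -12*θ*sin(7*pi*θ/4)/(7*pi) - 48*cos(7*pi*θ/4)/(49*pi**2); evaluating from 0 to 4: ∫_{0}^{4} (-3*θ) cos(7*pi*θ/4) dθ = (48/(49*pi**2)) - (-48/(49*pi**2)) = 96/(49*pi**2).
Hence a_7 = (1/2)·(96/(49*pi**2)) = 48/(49*pi**2).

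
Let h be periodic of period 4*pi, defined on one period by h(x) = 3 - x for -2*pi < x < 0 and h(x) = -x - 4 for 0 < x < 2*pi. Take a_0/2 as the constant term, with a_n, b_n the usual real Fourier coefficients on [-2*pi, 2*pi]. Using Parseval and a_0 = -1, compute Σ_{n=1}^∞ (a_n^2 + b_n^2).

Parseval: a_0^2/2 + Σ_{n≥1} (a_n^2+b_n^2) = (1/(2*pi)) ∫_{-2*pi}^{2*pi} h(x)^2 dx = 25 + 8*pi**2/3 + 14*pi.
Subtract a_0^2/2 = 1/2: Σ (a_n^2+b_n^2) = 49/2 + 8*pi**2/3 + 14*pi.

49/2 + 8*pi**2/3 + 14*pi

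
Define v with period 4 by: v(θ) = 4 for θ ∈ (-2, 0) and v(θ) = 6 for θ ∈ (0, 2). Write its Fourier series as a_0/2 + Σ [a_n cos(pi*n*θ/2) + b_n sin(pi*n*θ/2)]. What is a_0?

a_0 = 1/2 ∫_{-2}^{2} v(θ) dθ = 1/2 · (20) = 10.

10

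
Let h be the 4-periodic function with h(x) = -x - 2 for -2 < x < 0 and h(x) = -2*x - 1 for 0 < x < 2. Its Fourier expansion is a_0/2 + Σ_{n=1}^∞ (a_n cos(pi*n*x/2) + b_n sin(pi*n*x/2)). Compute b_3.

b_3 = 1/2 ∫_{-2}^{2} h(x) sin(3*pi*x/2) dx.
Split the integral at the breakpoints.
Integrating by parts (boundary term plus one more integral), an antiderivative of (-x - 2) sin(3*pi*x/2) is 2*x*cos(3*pi*x/2)/(3*pi) - 4*sin(3*pi*x/2)/(9*pi**2) + 4*cos(3*pi*x/2)/(3*pi); evaluating from -2 to 0: ∫_{-2}^{0} (-x - 2) sin(3*pi*x/2) dx = (4/(3*pi)) - (0) = 4/(3*pi).
Integrating by parts (boundary term plus one more integral), an antiderivative of (-2*x - 1) sin(3*pi*x/2) is 4*x*cos(3*pi*x/2)/(3*pi) - 8*sin(3*pi*x/2)/(9*pi**2) + 2*cos(3*pi*x/2)/(3*pi); evaluating from 0 to 2: ∫_{0}^{2} (-2*x - 1) sin(3*pi*x/2) dx = (-10/(3*pi)) - (2/(3*pi)) = -4/pi.
Summing the pieces and multiplying by (1/2) gives b_3 = -4/(3*pi).

-4/(3*pi)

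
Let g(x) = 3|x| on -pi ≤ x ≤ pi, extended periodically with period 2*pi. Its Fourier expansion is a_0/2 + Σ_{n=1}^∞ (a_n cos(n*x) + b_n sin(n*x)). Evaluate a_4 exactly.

a_4 = 1/pi ∫_{-pi}^{pi} g(x) cos(4*x) dx.
g is even and cos(4*x) is even, so the integrand is even and a_4 = 2/pi ∫_0^{pi} g(x) cos(4*x) dx.
Integrating by parts (boundary term plus one more integral), an antiderivative of (3*x) cos(4*x) is 3*x*sin(4*x)/4 + 3*cos(4*x)/16; evaluating from 0 to pi: ∫_{0}^{pi} (3*x) cos(4*x) dx = (3/16) - (3/16) = 0.
Hence a_4 = (2/pi)·(0) = 0.

0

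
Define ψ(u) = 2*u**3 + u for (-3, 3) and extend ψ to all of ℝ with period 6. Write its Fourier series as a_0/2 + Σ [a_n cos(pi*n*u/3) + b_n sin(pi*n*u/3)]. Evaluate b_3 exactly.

-24/pi**3 + 38/pi

b_3 = 1/3 ∫_{-3}^{3} ψ(u) sin(pi*u) du.
ψ is odd and sin(pi*u) is odd, so the integrand is even and b_3 = 2/3 ∫_0^{3} ψ(u) sin(pi*u) du.
Integrating by parts three times (tabular method), an antiderivative of (2*u**3 + u) sin(pi*u) is -2*u**3*cos(pi*u)/pi + 6*u**2*sin(pi*u)/pi**2 - u*cos(pi*u)/pi + 12*u*cos(pi*u)/pi**3 - 12*sin(pi*u)/pi**4 + sin(pi*u)/pi**2; evaluating from 0 to 3: ∫_{0}^{3} (2*u**3 + u) sin(pi*u) du = (-36/pi**3 + 57/pi) - (0) = -36/pi**3 + 57/pi.
Hence b_3 = (2/3)·(-36/pi**3 + 57/pi) = -24/pi**3 + 38/pi.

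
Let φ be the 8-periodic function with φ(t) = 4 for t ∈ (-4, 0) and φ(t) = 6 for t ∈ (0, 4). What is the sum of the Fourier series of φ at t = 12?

5

t = 12 differs from t = 4 by 1 full period(s), and the series is 8-periodic.
At t = 4 the one-sided limits are φ(4^-) = 6 and φ(4^+) = 4.
By Dirichlet's theorem the series converges to their average, [(6) + (4)]/2 = 5.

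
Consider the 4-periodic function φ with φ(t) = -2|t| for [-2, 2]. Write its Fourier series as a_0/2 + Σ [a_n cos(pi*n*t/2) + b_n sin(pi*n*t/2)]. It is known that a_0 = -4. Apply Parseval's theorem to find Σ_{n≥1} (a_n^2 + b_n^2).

Parseval: a_0^2/2 + Σ_{n≥1} (a_n^2+b_n^2) = 1/2 ∫_{-2}^{2} φ(t)^2 dt = 32/3.
Subtract a_0^2/2 = 8: Σ (a_n^2+b_n^2) = 8/3.

8/3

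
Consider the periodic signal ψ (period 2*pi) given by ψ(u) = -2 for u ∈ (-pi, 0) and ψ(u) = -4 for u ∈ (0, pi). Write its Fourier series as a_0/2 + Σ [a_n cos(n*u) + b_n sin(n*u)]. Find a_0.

a_0 = 1/pi ∫_{-pi}^{pi} ψ(u) du = 1/pi · (-6*pi) = -6.

-6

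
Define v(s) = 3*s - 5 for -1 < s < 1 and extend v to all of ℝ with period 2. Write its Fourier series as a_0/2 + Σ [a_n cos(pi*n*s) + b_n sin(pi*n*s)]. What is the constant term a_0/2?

-5

a_0 = ∫_{-1}^{1} v(s) ds = -10.
So the constant term a_0/2 = -5.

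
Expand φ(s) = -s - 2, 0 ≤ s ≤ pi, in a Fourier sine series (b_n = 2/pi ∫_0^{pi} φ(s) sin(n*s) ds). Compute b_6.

1/3

b_6 = 2/pi ∫_0^{pi} (-s - 2) sin(6*s) ds.
Integrating by parts (boundary term plus one more integral), an antiderivative of (-s - 2) sin(6*s) is s*cos(6*s)/6 - sin(6*s)/36 + cos(6*s)/3; evaluating from 0 to pi: ∫_{0}^{pi} (-s - 2) sin(6*s) ds = (1/3 + pi/6) - (1/3) = pi/6.
Hence b_6 = (2/pi)·(pi/6) = 1/3.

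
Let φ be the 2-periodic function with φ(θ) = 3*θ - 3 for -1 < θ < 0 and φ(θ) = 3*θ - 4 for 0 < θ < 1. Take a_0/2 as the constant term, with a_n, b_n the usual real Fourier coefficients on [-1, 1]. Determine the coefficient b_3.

b_3 = ∫_{-1}^{1} φ(θ) sin(3*pi*θ) dθ.
Split the integral at the breakpoints.
Integrating by parts (boundary term plus one more integral), an antiderivative of (3*θ - 3) sin(3*pi*θ) is -θ*cos(3*pi*θ)/pi + sin(3*pi*θ)/(3*pi**2) + cos(3*pi*θ)/pi; evaluating from -1 to 0: ∫_{-1}^{0} (3*θ - 3) sin(3*pi*θ) dθ = (1/pi) - (-2/pi) = 3/pi.
Integrating by parts (boundary term plus one more integral), an antiderivative of (3*θ - 4) sin(3*pi*θ) is -θ*cos(3*pi*θ)/pi + sin(3*pi*θ)/(3*pi**2) + 4*cos(3*pi*θ)/(3*pi); evaluating from 0 to 1: ∫_{0}^{1} (3*θ - 4) sin(3*pi*θ) dθ = (-1/(3*pi)) - (4/(3*pi)) = -5/(3*pi).
Summing the pieces gives b_3 = 4/(3*pi).

4/(3*pi)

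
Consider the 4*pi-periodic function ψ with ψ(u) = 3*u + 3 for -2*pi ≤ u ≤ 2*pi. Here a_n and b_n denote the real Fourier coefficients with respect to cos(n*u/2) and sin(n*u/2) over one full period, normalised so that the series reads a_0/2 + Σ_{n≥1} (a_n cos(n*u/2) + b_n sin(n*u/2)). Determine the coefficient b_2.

-6

b_2 = (1/(2*pi)) ∫_{-2*pi}^{2*pi} ψ(u) sin(u) du.
Integrating by parts (boundary term plus one more integral), an antiderivative of (3*u + 3) sin(u) is -3*u*cos(u) + 3*sin(u) - 3*cos(u); evaluating from -2*pi to 2*pi: ∫_{-2*pi}^{2*pi} (3*u + 3) sin(u) du = (-6*pi - 3) - (-3 + 6*pi) = -12*pi.
Hence b_2 = (1/(2*pi))·(-12*pi) = -6.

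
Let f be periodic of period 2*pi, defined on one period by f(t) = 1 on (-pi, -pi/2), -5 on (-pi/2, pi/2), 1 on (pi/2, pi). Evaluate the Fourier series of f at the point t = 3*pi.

t = 3*pi differs from t = -pi by 2 full period(s), and the series is 2*pi-periodic.
f is continuous at t = -pi with value 1, so the series converges to 1 there.

1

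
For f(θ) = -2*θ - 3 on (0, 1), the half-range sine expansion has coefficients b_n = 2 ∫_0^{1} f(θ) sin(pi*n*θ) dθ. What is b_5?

b_5 = 2 ∫_0^{1} (-2*θ - 3) sin(5*pi*θ) dθ.
Integrating by parts (boundary term plus one more integral), an antiderivative of (-2*θ - 3) sin(5*pi*θ) is 2*θ*cos(5*pi*θ)/(5*pi) - 2*sin(5*pi*θ)/(25*pi**2) + 3*cos(5*pi*θ)/(5*pi); evaluating from 0 to 1: ∫_{0}^{1} (-2*θ - 3) sin(5*pi*θ) dθ = (-1/pi) - (3/(5*pi)) = -8/(5*pi).
Hence b_5 = 2·(-8/(5*pi)) = -16/(5*pi).

-16/(5*pi)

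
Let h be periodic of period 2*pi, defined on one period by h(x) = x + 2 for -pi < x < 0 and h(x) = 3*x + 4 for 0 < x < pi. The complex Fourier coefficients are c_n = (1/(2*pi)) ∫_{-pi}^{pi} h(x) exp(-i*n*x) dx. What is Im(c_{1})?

-2 - 2/pi

Since h is real-valued, Im(c_{1}) = -(1/(2*pi)) ∫_{-pi}^{pi} h(x) sin(x) dx = -b_{1}/2.
Split the integral at the breakpoints.
Integrating by parts (boundary term plus one more integral), an antiderivative of (x + 2) sin(x) is -x*cos(x) + sin(x) - 2*cos(x); evaluating from -pi to 0: ∫_{-pi}^{0} (x + 2) sin(x) dx = (-2) - (2 - pi) = -4 + pi.
Integrating by parts (boundary term plus one more integral), an antiderivative of (3*x + 4) sin(x) is -3*x*cos(x) + 3*sin(x) - 4*cos(x); evaluating from 0 to pi: ∫_{0}^{pi} (3*x + 4) sin(x) dx = (4 + 3*pi) - (-4) = 8 + 3*pi.
So ∫_{-pi}^{pi} h(x) sin(x) dx = 4 + 4*pi.
Hence Im(c_{1}) = (-1/(2*pi))·(4 + 4*pi) = -2 - 2/pi.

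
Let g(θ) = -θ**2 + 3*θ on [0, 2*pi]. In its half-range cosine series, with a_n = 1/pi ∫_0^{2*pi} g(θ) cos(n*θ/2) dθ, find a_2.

-4

a_2 = 1/pi ∫_0^{2*pi} (-θ**2 + 3*θ) cos(θ) dθ.
Integrating by parts twice (tabular method), an antiderivative of (-θ**2 + 3*θ) cos(θ) is -θ**2*sin(θ) + 3*θ*sin(θ) - 2*θ*cos(θ) + 2*sin(θ) + 3*cos(θ); evaluating from 0 to 2*pi: ∫_{0}^{2*pi} (-θ**2 + 3*θ) cos(θ) dθ = (3 - 4*pi) - (3) = -4*pi.
Hence a_2 = (1/pi)·(-4*pi) = -4.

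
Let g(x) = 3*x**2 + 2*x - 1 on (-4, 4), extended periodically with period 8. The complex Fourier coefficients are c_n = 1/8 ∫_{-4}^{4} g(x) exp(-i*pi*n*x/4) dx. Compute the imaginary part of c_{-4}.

-2/pi

Since g is real-valued, Im(c_{-4}) = -1/8 ∫_{-4}^{4} g(x) sin(-pi*x) dx = b_{4}/2.
Integrating by parts twice (tabular method), an antiderivative of (3*x**2 + 2*x - 1) sin(-pi*x) is 3*x**2*cos(pi*x)/pi - 6*x*sin(pi*x)/pi**2 + 2*x*cos(pi*x)/pi - 2*sin(pi*x)/pi**2 - cos(pi*x)/pi - 6*cos(pi*x)/pi**3; evaluating from -4 to 4: ∫_{-4}^{4} (3*x**2 + 2*x - 1) sin(-pi*x) dx = (-6/pi**3 + 55/pi) - (-6/pi**3 + 39/pi) = 16/pi.
Hence Im(c_{-4}) = (-1/8)·(16/pi) = -2/pi.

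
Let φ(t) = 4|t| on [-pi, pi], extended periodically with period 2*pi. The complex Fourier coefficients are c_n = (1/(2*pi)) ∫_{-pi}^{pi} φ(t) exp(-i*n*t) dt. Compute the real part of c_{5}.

-8/(25*pi)

Since φ is real-valued, Re(c_{5}) = (1/(2*pi)) ∫_{-pi}^{pi} φ(t) cos(5*t) dt = a_{5}/2.
φ is even and cos(5*t) is even, so the integrand is even: ∫_{-pi}^{pi} φ(t) cos(5*t) dt = 2∫_0^{pi} φ(t) cos(5*t) dt.
Integrating by parts (boundary term plus one more integral), an antiderivative of (4*t) cos(5*t) is 4*t*sin(5*t)/5 + 4*cos(5*t)/25; evaluating from 0 to pi: ∫_{0}^{pi} (4*t) cos(5*t) dt = (-4/25) - (4/25) = -8/25.
So ∫_{-pi}^{pi} φ(t) cos(5*t) dt = -16/25.
Hence Re(c_{5}) = (1/(2*pi))·(-16/25) = -8/(25*pi).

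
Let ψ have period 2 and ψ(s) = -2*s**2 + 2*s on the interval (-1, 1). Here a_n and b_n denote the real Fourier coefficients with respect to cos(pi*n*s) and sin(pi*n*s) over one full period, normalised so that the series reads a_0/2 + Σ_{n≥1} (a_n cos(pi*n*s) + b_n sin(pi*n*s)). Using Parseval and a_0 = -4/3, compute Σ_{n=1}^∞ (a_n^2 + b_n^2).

Parseval: a_0^2/2 + Σ_{n≥1} (a_n^2+b_n^2) = ∫_{-1}^{1} ψ(s)^2 ds = 64/15.
Subtract a_0^2/2 = 8/9: Σ (a_n^2+b_n^2) = 152/45.

152/45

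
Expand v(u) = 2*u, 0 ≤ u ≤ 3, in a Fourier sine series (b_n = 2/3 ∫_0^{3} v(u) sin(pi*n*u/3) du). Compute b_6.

-2/pi

b_6 = 2/3 ∫_0^{3} (2*u) sin(2*pi*u) du.
Integrating by parts (boundary term plus one more integral), an antiderivative of (2*u) sin(2*pi*u) is -u*cos(2*pi*u)/pi + sin(2*pi*u)/(2*pi**2); evaluating from 0 to 3: ∫_{0}^{3} (2*u) sin(2*pi*u) du = (-3/pi) - (0) = -3/pi.
Hence b_6 = (2/3)·(-3/pi) = -2/pi.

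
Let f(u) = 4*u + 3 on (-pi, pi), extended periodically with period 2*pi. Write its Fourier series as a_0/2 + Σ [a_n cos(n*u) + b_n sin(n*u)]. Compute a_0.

a_0 = 1/pi ∫_{-pi}^{pi} f(u) du = 1/pi · (6*pi) = 6.

6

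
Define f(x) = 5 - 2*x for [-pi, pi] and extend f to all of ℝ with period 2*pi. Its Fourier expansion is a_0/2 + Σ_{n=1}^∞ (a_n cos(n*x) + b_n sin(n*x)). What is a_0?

10

a_0 = 1/pi ∫_{-pi}^{pi} f(x) dx = 1/pi · (10*pi) = 10.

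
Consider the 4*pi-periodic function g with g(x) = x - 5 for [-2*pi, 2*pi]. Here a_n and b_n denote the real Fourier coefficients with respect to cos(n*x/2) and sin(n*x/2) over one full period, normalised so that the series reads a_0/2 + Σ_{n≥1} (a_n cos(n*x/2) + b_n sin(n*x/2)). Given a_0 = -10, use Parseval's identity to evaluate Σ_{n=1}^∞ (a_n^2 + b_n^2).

8*pi**2/3

Parseval: a_0^2/2 + Σ_{n≥1} (a_n^2+b_n^2) = (1/(2*pi)) ∫_{-2*pi}^{2*pi} g(x)^2 dx = 8*pi**2/3 + 50.
Subtract a_0^2/2 = 50: Σ (a_n^2+b_n^2) = 8*pi**2/3.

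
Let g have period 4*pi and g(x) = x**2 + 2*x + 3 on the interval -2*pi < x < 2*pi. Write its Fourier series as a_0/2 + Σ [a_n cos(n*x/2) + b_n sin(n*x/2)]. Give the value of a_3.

-16/9

a_3 = (1/(2*pi)) ∫_{-2*pi}^{2*pi} g(x) cos(3*x/2) dx.
Integrating by parts twice (tabular method), an antiderivative of (x**2 + 2*x + 3) cos(3*x/2) is 2*x**2*sin(3*x/2)/3 + 4*x*sin(3*x/2)/3 + 8*x*cos(3*x/2)/9 + 38*sin(3*x/2)/27 + 8*cos(3*x/2)/9; evaluating from -2*pi to 2*pi: ∫_{-2*pi}^{2*pi} (x**2 + 2*x + 3) cos(3*x/2) dx = (-16*pi/9 - 8/9) - (-8/9 + 16*pi/9) = -32*pi/9.
Hence a_3 = (1/(2*pi))·(-32*pi/9) = -16/9.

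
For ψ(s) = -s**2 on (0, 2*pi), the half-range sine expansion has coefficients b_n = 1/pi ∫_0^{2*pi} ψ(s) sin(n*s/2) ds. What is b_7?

8*(4 - 49*pi**2)/(343*pi)

b_7 = 1/pi ∫_0^{2*pi} (-s**2) sin(7*s/2) ds.
Integrating by parts twice (tabular method), an antiderivative of (-s**2) sin(7*s/2) is 2*s**2*cos(7*s/2)/7 - 8*s*sin(7*s/2)/49 - 16*cos(7*s/2)/343; evaluating from 0 to 2*pi: ∫_{0}^{2*pi} (-s**2) sin(7*s/2) ds = (16/343 - 8*pi**2/7) - (-16/343) = 32/343 - 8*pi**2/7.
Hence b_7 = (1/pi)·(32/343 - 8*pi**2/7) = 8*(4 - 49*pi**2)/(343*pi).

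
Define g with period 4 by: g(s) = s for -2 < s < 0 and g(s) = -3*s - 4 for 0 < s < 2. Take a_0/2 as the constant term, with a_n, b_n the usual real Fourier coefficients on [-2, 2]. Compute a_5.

16/(25*pi**2)

a_5 = 1/2 ∫_{-2}^{2} g(s) cos(5*pi*s/2) ds.
Split the integral at the breakpoints.
Integrating by parts (boundary term plus one more integral), an antiderivative of (s) cos(5*pi*s/2) is 2*s*sin(5*pi*s/2)/(5*pi) + 4*cos(5*pi*s/2)/(25*pi**2); evaluating from -2 to 0: ∫_{-2}^{0} (s) cos(5*pi*s/2) ds = (4/(25*pi**2)) - (-4/(25*pi**2)) = 8/(25*pi**2).
Integrating by parts (boundary term plus one more integral), an antiderivative of (-3*s - 4) cos(5*pi*s/2) is -6*s*sin(5*pi*s/2)/(5*pi) - 8*sin(5*pi*s/2)/(5*pi) - 12*cos(5*pi*s/2)/(25*pi**2); evaluating from 0 to 2: ∫_{0}^{2} (-3*s - 4) cos(5*pi*s/2) ds = (12/(25*pi**2)) - (-12/(25*pi**2)) = 24/(25*pi**2).
Summing the pieces and multiplying by (1/2) gives a_5 = 16/(25*pi**2).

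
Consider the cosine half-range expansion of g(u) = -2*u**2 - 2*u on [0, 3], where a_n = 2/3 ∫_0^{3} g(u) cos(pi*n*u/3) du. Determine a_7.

a_7 = 2/3 ∫_0^{3} (-2*u**2 - 2*u) cos(7*pi*u/3) du.
Integrating by parts twice (tabular method), an antiderivative of (-2*u**2 - 2*u) cos(7*pi*u/3) is -6*u**2*sin(7*pi*u/3)/(7*pi) - 6*u*sin(7*pi*u/3)/(7*pi) - 36*u*cos(7*pi*u/3)/(49*pi**2) + 108*sin(7*pi*u/3)/(343*pi**3) - 18*cos(7*pi*u/3)/(49*pi**2); evaluating from 0 to 3: ∫_{0}^{3} (-2*u**2 - 2*u) cos(7*pi*u/3) du = (18/(7*pi**2)) - (-18/(49*pi**2)) = 144/(49*pi**2).
Hence a_7 = (2/3)·(144/(49*pi**2)) = 96/(49*pi**2).

96/(49*pi**2)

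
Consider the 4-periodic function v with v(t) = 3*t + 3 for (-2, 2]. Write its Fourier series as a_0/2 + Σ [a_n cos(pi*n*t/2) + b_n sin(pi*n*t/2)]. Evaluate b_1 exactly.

b_1 = 1/2 ∫_{-2}^{2} v(t) sin(pi*t/2) dt.
Integrating by parts (boundary term plus one more integral), an antiderivative of (3*t + 3) sin(pi*t/2) is -6*t*cos(pi*t/2)/pi + 12*sin(pi*t/2)/pi**2 - 6*cos(pi*t/2)/pi; evaluating from -2 to 2: ∫_{-2}^{2} (3*t + 3) sin(pi*t/2) dt = (18/pi) - (-6/pi) = 24/pi.
Hence b_1 = (1/2)·(24/pi) = 12/pi.

12/pi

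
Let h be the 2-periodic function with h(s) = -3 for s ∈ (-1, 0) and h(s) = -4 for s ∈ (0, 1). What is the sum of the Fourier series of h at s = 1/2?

h is continuous at s = 1/2 with value -4, so the series converges to -4 there.

-4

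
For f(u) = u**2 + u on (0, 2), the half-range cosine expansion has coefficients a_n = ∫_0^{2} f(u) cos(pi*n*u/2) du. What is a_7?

-24/(49*pi**2)

a_7 = ∫_0^{2} (u**2 + u) cos(7*pi*u/2) du.
Integrating by parts twice (tabular method), an antiderivative of (u**2 + u) cos(7*pi*u/2) is 2*u**2*sin(7*pi*u/2)/(7*pi) + 2*u*sin(7*pi*u/2)/(7*pi) + 8*u*cos(7*pi*u/2)/(49*pi**2) - 16*sin(7*pi*u/2)/(343*pi**3) + 4*cos(7*pi*u/2)/(49*pi**2); evaluating from 0 to 2: ∫_{0}^{2} (u**2 + u) cos(7*pi*u/2) du = (-20/(49*pi**2)) - (4/(49*pi**2)) = -24/(49*pi**2).
Hence a_7 = -24/(49*pi**2).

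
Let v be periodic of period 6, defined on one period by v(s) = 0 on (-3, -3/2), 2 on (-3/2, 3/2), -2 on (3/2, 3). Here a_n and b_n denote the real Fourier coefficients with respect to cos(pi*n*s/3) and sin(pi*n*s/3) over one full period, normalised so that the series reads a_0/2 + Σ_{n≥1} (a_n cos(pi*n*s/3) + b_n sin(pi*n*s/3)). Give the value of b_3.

b_3 = 1/3 ∫_{-3}^{3} v(s) sin(pi*s) ds.
Split the integral at the breakpoints.
∫_{-3}^{-3/2} (0) sin(pi*s) ds = 0.
Directly, an antiderivative of (2) sin(pi*s) is -2*cos(pi*s)/pi; evaluating from -3/2 to 3/2: ∫_{-3/2}^{3/2} (2) sin(pi*s) ds = (0) - (0) = 0.
Directly, an antiderivative of (-2) sin(pi*s) is 2*cos(pi*s)/pi; evaluating from 3/2 to 3: ∫_{3/2}^{3} (-2) sin(pi*s) ds = (-2/pi) - (0) = -2/pi.
Summing the pieces and multiplying by (1/3) gives b_3 = -2/(3*pi).

-2/(3*pi)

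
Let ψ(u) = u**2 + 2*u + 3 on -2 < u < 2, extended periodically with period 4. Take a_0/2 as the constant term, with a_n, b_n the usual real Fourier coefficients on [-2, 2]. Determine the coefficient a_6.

a_6 = 1/2 ∫_{-2}^{2} ψ(u) cos(3*pi*u) du.
Integrating by parts twice (tabular method), an antiderivative of (u**2 + 2*u + 3) cos(3*pi*u) is u**2*sin(3*pi*u)/(3*pi) + 2*u*sin(3*pi*u)/(3*pi) + 2*u*cos(3*pi*u)/(9*pi**2) - 2*sin(3*pi*u)/(27*pi**3) + sin(3*pi*u)/pi + 2*cos(3*pi*u)/(9*pi**2); evaluating from -2 to 2: ∫_{-2}^{2} (u**2 + 2*u + 3) cos(3*pi*u) du = (2/(3*pi**2)) - (-2/(9*pi**2)) = 8/(9*pi**2).
Hence a_6 = (1/2)·(8/(9*pi**2)) = 4/(9*pi**2).

4/(9*pi**2)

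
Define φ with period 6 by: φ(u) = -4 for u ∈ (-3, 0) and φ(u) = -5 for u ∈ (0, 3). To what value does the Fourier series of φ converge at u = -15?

-9/2

u = -15 differs from u = -3 by -2 full period(s), and the series is 6-periodic.
At u = -3 the one-sided limits are φ(-3^-) = -5 and φ(-3^+) = -4.
By Dirichlet's theorem the series converges to their average, [(-5) + (-4)]/2 = -9/2.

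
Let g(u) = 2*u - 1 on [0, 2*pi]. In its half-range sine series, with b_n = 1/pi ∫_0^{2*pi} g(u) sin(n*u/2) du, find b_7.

b_7 = 1/pi ∫_0^{2*pi} (2*u - 1) sin(7*u/2) du.
Integrating by parts (boundary term plus one more integral), an antiderivative of (2*u - 1) sin(7*u/2) is -4*u*cos(7*u/2)/7 + 8*sin(7*u/2)/49 + 2*cos(7*u/2)/7; evaluating from 0 to 2*pi: ∫_{0}^{2*pi} (2*u - 1) sin(7*u/2) du = (-2/7 + 8*pi/7) - (2/7) = -4/7 + 8*pi/7.
Hence b_7 = (1/pi)·(-4/7 + 8*pi/7) = 4*(-1 + 2*pi)/(7*pi).

4*(-1 + 2*pi)/(7*pi)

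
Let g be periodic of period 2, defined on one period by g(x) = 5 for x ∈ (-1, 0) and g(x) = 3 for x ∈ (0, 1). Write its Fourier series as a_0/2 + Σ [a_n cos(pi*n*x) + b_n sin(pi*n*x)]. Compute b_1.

b_1 = ∫_{-1}^{1} g(x) sin(pi*x) dx.
Split the integral at the breakpoints.
Directly, an antiderivative of (5) sin(pi*x) is -5*cos(pi*x)/pi; evaluating from -1 to 0: ∫_{-1}^{0} (5) sin(pi*x) dx = (-5/pi) - (5/pi) = -10/pi.
Directly, an antiderivative of (3) sin(pi*x) is -3*cos(pi*x)/pi; evaluating from 0 to 1: ∫_{0}^{1} (3) sin(pi*x) dx = (3/pi) - (-3/pi) = 6/pi.
Summing the pieces gives b_1 = -4/pi.

-4/pi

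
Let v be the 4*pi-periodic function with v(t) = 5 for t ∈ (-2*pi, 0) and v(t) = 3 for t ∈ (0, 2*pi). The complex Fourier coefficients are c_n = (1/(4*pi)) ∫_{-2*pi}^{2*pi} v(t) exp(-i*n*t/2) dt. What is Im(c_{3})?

2/(3*pi)

Since v is real-valued, Im(c_{3}) = -(1/(4*pi)) ∫_{-2*pi}^{2*pi} v(t) sin(3*t/2) dt = -b_{3}/2.
Split the integral at the breakpoints.
Directly, an antiderivative of (5) sin(3*t/2) is -10*cos(3*t/2)/3; evaluating from -2*pi to 0: ∫_{-2*pi}^{0} (5) sin(3*t/2) dt = (-10/3) - (10/3) = -20/3.
Directly, an antiderivative of (3) sin(3*t/2) is -2*cos(3*t/2); evaluating from 0 to 2*pi: ∫_{0}^{2*pi} (3) sin(3*t/2) dt = (2) - (-2) = 4.
So ∫_{-2*pi}^{2*pi} v(t) sin(3*t/2) dt = -8/3.
Hence Im(c_{3}) = (-1/(4*pi))·(-8/3) = 2/(3*pi).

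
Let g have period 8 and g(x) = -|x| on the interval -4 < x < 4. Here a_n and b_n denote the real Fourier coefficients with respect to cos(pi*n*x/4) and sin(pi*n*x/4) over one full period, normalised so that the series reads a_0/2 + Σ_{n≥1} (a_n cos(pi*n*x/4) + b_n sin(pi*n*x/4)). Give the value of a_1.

16/pi**2

a_1 = 1/4 ∫_{-4}^{4} g(x) cos(pi*x/4) dx.
g is even and cos(pi*x/4) is even, so the integrand is even and a_1 = 1/2 ∫_0^{4} g(x) cos(pi*x/4) dx.
Integrating by parts (boundary term plus one more integral), an antiderivative of (-x) cos(pi*x/4) is -4*x*sin(pi*x/4)/pi - 16*cos(pi*x/4)/pi**2; evaluating from 0 to 4: ∫_{0}^{4} (-x) cos(pi*x/4) dx = (16/pi**2) - (-16/pi**2) = 32/pi**2.
Hence a_1 = (1/2)·(32/pi**2) = 16/pi**2.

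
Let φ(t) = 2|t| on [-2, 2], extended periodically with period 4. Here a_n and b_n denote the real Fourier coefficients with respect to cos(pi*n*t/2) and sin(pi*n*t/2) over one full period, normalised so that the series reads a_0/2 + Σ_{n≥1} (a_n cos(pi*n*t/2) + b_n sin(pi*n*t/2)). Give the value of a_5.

-16/(25*pi**2)

a_5 = 1/2 ∫_{-2}^{2} φ(t) cos(5*pi*t/2) dt.
φ is even and cos(5*pi*t/2) is even, so the integrand is even and a_5 = ∫_0^{2} φ(t) cos(5*pi*t/2) dt.
Integrating by parts (boundary term plus one more integral), an antiderivative of (2*t) cos(5*pi*t/2) is 4*t*sin(5*pi*t/2)/(5*pi) + 8*cos(5*pi*t/2)/(25*pi**2); evaluating from 0 to 2: ∫_{0}^{2} (2*t) cos(5*pi*t/2) dt = (-8/(25*pi**2)) - (8/(25*pi**2)) = -16/(25*pi**2).
Hence a_5 = -16/(25*pi**2).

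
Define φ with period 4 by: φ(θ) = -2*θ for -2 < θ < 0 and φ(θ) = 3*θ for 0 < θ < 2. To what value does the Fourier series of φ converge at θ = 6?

5

θ = 6 differs from θ = -2 by 2 full period(s), and the series is 4-periodic.
At θ = -2 the one-sided limits are φ(-2^-) = 6 and φ(-2^+) = 4.
By Dirichlet's theorem the series converges to their average, [(6) + (4)]/2 = 5.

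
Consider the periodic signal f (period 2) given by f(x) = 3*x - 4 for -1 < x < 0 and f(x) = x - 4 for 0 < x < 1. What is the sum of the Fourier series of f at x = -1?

-5

At x = -1 the one-sided limits are f(-1^-) = -3 and f(-1^+) = -7.
By Dirichlet's theorem the series converges to their average, [(-3) + (-7)]/2 = -5.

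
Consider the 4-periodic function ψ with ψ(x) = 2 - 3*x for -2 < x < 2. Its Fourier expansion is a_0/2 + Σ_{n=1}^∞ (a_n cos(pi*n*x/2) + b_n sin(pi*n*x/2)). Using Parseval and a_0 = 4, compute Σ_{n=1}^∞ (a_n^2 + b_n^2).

24

Parseval: a_0^2/2 + Σ_{n≥1} (a_n^2+b_n^2) = 1/2 ∫_{-2}^{2} ψ(x)^2 dx = 32.
Subtract a_0^2/2 = 8: Σ (a_n^2+b_n^2) = 24.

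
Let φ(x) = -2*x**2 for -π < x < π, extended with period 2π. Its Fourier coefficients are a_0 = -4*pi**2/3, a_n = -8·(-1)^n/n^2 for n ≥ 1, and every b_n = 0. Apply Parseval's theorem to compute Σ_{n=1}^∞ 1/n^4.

pi**4/90

Parseval: a_0^2/2 + Σ a_n^2 = (1/π) ∫_{-π}^{π} φ(x)^2 dx = 8*pi**4/5.
Subtract a_0^2/2 = 8*pi**4/9: Σ a_n^2 = 32*pi**4/45.
Since a_n^2 = 64/n^4, Σ 1/n^4 = pi**4/90.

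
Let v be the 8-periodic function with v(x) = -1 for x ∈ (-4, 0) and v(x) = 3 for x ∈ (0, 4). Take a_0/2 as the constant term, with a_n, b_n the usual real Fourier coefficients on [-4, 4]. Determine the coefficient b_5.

b_5 = 1/4 ∫_{-4}^{4} v(x) sin(5*pi*x/4) dx.
Split the integral at the breakpoints.
Directly, an antiderivative of (-1) sin(5*pi*x/4) is 4*cos(5*pi*x/4)/(5*pi); evaluating from -4 to 0: ∫_{-4}^{0} (-1) sin(5*pi*x/4) dx = (4/(5*pi)) - (-4/(5*pi)) = 8/(5*pi).
Directly, an antiderivative of (3) sin(5*pi*x/4) is -12*cos(5*pi*x/4)/(5*pi); evaluating from 0 to 4: ∫_{0}^{4} (3) sin(5*pi*x/4) dx = (12/(5*pi)) - (-12/(5*pi)) = 24/(5*pi).
Summing the pieces and multiplying by (1/4) gives b_5 = 8/(5*pi).

8/(5*pi)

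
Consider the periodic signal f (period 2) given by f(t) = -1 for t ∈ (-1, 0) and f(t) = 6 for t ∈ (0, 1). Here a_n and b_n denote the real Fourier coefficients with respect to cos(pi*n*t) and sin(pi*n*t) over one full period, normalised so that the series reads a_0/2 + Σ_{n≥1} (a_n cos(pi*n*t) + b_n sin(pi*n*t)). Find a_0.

5

a_0 = ∫_{-1}^{1} f(t) dt = 5.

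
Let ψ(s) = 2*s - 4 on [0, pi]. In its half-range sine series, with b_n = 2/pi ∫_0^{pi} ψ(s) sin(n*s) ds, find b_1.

4 - 16/pi

b_1 = 2/pi ∫_0^{pi} (2*s - 4) sin(s) ds.
Integrating by parts (boundary term plus one more integral), an antiderivative of (2*s - 4) sin(s) is -2*s*cos(s) + 2*sin(s) + 4*cos(s); evaluating from 0 to pi: ∫_{0}^{pi} (2*s - 4) sin(s) ds = (-4 + 2*pi) - (4) = -8 + 2*pi.
Hence b_1 = (2/pi)·(-8 + 2*pi) = 4 - 16/pi.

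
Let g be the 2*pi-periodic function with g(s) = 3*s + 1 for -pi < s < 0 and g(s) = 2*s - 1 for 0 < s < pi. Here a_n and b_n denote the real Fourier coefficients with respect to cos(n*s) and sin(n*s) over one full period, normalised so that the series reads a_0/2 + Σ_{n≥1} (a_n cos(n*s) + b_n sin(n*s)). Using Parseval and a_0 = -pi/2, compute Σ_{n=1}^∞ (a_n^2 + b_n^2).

-5*pi + 2 + 101*pi**2/24

Parseval: a_0^2/2 + Σ_{n≥1} (a_n^2+b_n^2) = 1/pi ∫_{-pi}^{pi} g(s)^2 ds = -5*pi + 2 + 13*pi**2/3.
Subtract a_0^2/2 = pi**2/8: Σ (a_n^2+b_n^2) = -5*pi + 2 + 101*pi**2/24.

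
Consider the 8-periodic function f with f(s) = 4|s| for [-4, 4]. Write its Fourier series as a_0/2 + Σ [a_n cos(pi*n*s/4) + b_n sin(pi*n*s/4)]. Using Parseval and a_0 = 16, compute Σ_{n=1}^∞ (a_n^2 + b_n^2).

Parseval: a_0^2/2 + Σ_{n≥1} (a_n^2+b_n^2) = 1/4 ∫_{-4}^{4} f(s)^2 ds = 512/3.
Subtract a_0^2/2 = 128: Σ (a_n^2+b_n^2) = 128/3.

128/3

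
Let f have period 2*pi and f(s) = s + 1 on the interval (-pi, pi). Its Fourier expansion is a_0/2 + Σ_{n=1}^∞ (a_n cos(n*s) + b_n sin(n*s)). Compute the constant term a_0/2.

1

a_0 = 1/pi ∫_{-pi}^{pi} f(s) ds = 1/pi · (2*pi) = 2.
So the constant term a_0/2 = 1.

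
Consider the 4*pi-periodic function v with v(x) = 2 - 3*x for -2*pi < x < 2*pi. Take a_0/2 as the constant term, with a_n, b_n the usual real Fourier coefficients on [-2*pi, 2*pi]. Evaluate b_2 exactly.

b_2 = (1/(2*pi)) ∫_{-2*pi}^{2*pi} v(x) sin(x) dx.
Integrating by parts (boundary term plus one more integral), an antiderivative of (2 - 3*x) sin(x) is 3*x*cos(x) - 3*sin(x) - 2*cos(x); evaluating from -2*pi to 2*pi: ∫_{-2*pi}^{2*pi} (2 - 3*x) sin(x) dx = (-2 + 6*pi) - (-6*pi - 2) = 12*pi.
Hence b_2 = (1/(2*pi))·(12*pi) = 6.

6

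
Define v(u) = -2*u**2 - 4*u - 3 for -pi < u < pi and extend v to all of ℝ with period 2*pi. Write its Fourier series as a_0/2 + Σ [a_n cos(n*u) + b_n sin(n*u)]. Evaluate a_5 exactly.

a_5 = 1/pi ∫_{-pi}^{pi} v(u) cos(5*u) du.
Integrating by parts twice (tabular method), an antiderivative of (-2*u**2 - 4*u - 3) cos(5*u) is -2*u**2*sin(5*u)/5 - 4*u*sin(5*u)/5 - 4*u*cos(5*u)/25 - 71*sin(5*u)/125 - 4*cos(5*u)/25; evaluating from -pi to pi: ∫_{-pi}^{pi} (-2*u**2 - 4*u - 3) cos(5*u) du = (4/25 + 4*pi/25) - (4/25 - 4*pi/25) = 8*pi/25.
Hence a_5 = (1/pi)·(8*pi/25) = 8/25.

8/25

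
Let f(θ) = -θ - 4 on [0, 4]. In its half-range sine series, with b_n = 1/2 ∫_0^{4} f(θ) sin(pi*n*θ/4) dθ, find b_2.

b_2 = 1/2 ∫_0^{4} (-θ - 4) sin(pi*θ/2) dθ.
Integrating by parts (boundary term plus one more integral), an antiderivative of (-θ - 4) sin(pi*θ/2) is 2*θ*cos(pi*θ/2)/pi - 4*sin(pi*θ/2)/pi**2 + 8*cos(pi*θ/2)/pi; evaluating from 0 to 4: ∫_{0}^{4} (-θ - 4) sin(pi*θ/2) dθ = (16/pi) - (8/pi) = 8/pi.
Hence b_2 = (1/2)·(8/pi) = 4/pi.

4/pi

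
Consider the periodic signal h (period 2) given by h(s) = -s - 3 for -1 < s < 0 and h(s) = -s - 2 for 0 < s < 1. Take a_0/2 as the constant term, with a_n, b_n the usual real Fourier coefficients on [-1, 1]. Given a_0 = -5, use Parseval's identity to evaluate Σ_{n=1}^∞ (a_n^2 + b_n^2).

1/6

Parseval: a_0^2/2 + Σ_{n≥1} (a_n^2+b_n^2) = ∫_{-1}^{1} h(s)^2 ds = 38/3.
Subtract a_0^2/2 = 25/2: Σ (a_n^2+b_n^2) = 1/6.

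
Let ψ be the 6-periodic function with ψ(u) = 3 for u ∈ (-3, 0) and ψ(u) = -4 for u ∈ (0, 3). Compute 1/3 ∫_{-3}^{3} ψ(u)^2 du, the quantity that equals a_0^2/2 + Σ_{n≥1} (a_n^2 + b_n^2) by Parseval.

1/3 ∫_{-3}^{3} ψ(u)^2 du = 1/3 · (75) = 25.

25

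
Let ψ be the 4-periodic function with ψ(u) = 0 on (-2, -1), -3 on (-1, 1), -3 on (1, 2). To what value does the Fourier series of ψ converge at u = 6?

u = 6 differs from u = -2 by 2 full period(s), and the series is 4-periodic.
At u = -2 the one-sided limits are ψ(-2^-) = -3 and ψ(-2^+) = 0.
By Dirichlet's theorem the series converges to their average, [(-3) + (0)]/2 = -3/2.

-3/2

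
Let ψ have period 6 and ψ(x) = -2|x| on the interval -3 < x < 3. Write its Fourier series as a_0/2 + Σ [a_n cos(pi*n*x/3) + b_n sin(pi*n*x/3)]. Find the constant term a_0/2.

-3

a_0 = 1/3 ∫_{-3}^{3} ψ(x) dx = 1/3 · (-18) = -6.
So the constant term a_0/2 = -3.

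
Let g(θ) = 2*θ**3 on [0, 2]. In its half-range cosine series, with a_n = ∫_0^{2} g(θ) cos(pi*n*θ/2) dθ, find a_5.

96*(4 - 25*pi**2)/(625*pi**4)

a_5 = ∫_0^{2} (2*θ**3) cos(5*pi*θ/2) dθ.
Integrating by parts three times (tabular method), an antiderivative of (2*θ**3) cos(5*pi*θ/2) is 4*θ**3*sin(5*pi*θ/2)/(5*pi) + 24*θ**2*cos(5*pi*θ/2)/(25*pi**2) - 96*θ*sin(5*pi*θ/2)/(125*pi**3) - 192*cos(5*pi*θ/2)/(625*pi**4); evaluating from 0 to 2: ∫_{0}^{2} (2*θ**3) cos(5*pi*θ/2) dθ = (96*(2 - 25*pi**2)/(625*pi**4)) - (-192/(625*pi**4)) = 96*(4 - 25*pi**2)/(625*pi**4).
Hence a_5 = 96*(4 - 25*pi**2)/(625*pi**4).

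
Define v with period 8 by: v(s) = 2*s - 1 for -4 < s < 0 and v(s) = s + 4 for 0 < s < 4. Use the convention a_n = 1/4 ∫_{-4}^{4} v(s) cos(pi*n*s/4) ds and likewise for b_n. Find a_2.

a_2 = 1/4 ∫_{-4}^{4} v(s) cos(pi*s/2) ds.
Split the integral at the breakpoints.
Integrating by parts (boundary term plus one more integral), an antiderivative of (2*s - 1) cos(pi*s/2) is 4*s*sin(pi*s/2)/pi - 2*sin(pi*s/2)/pi + 8*cos(pi*s/2)/pi**2; evaluating from -4 to 0: ∫_{-4}^{0} (2*s - 1) cos(pi*s/2) ds = (8/pi**2) - (8/pi**2) = 0.
Integrating by parts (boundary term plus one more integral), an antiderivative of (s + 4) cos(pi*s/2) is 2*s*sin(pi*s/2)/pi + 8*sin(pi*s/2)/pi + 4*cos(pi*s/2)/pi**2; evaluating from 0 to 4: ∫_{0}^{4} (s + 4) cos(pi*s/2) ds = (4/pi**2) - (4/pi**2) = 0.
Summing the pieces and multiplying by (1/4) gives a_2 = 0.

0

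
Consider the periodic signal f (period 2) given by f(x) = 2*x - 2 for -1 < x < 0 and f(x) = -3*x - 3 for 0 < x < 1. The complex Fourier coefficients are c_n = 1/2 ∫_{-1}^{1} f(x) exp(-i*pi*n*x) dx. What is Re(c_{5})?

Since f is real-valued, Re(c_{5}) = 1/2 ∫_{-1}^{1} f(x) cos(5*pi*x) dx = a_{5}/2.
Split the integral at the breakpoints.
Integrating by parts (boundary term plus one more integral), an antiderivative of (2*x - 2) cos(5*pi*x) is 2*x*sin(5*pi*x)/(5*pi) - 2*sin(5*pi*x)/(5*pi) + 2*cos(5*pi*x)/(25*pi**2); evaluating from -1 to 0: ∫_{-1}^{0} (2*x - 2) cos(5*pi*x) dx = (2/(25*pi**2)) - (-2/(25*pi**2)) = 4/(25*pi**2).
Integrating by parts (boundary term plus one more integral), an antiderivative of (-3*x - 3) cos(5*pi*x) is -3*x*sin(5*pi*x)/(5*pi) - 3*sin(5*pi*x)/(5*pi) - 3*cos(5*pi*x)/(25*pi**2); evaluating from 0 to 1: ∫_{0}^{1} (-3*x - 3) cos(5*pi*x) dx = (3/(25*pi**2)) - (-3/(25*pi**2)) = 6/(25*pi**2).
So ∫_{-1}^{1} f(x) cos(5*pi*x) dx = 2/(5*pi**2).
Hence Re(c_{5}) = (1/2)·(2/(5*pi**2)) = 1/(5*pi**2).

1/(5*pi**2)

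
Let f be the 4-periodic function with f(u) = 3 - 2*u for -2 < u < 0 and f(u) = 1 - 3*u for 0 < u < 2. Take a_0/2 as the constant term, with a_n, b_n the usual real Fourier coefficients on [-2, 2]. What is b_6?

b_6 = 1/2 ∫_{-2}^{2} f(u) sin(3*pi*u) du.
Split the integral at the breakpoints.
Integrating by parts (boundary term plus one more integral), an antiderivative of (3 - 2*u) sin(3*pi*u) is 2*u*cos(3*pi*u)/(3*pi) - 2*sin(3*pi*u)/(9*pi**2) - cos(3*pi*u)/pi; evaluating from -2 to 0: ∫_{-2}^{0} (3 - 2*u) sin(3*pi*u) du = (-1/pi) - (-7/(3*pi)) = 4/(3*pi).
Integrating by parts (boundary term plus one more integral), an antiderivative of (1 - 3*u) sin(3*pi*u) is u*cos(3*pi*u)/pi - sin(3*pi*u)/(3*pi**2) - cos(3*pi*u)/(3*pi); evaluating from 0 to 2: ∫_{0}^{2} (1 - 3*u) sin(3*pi*u) du = (5/(3*pi)) - (-1/(3*pi)) = 2/pi.
Summing the pieces and multiplying by (1/2) gives b_6 = 5/(3*pi).

5/(3*pi)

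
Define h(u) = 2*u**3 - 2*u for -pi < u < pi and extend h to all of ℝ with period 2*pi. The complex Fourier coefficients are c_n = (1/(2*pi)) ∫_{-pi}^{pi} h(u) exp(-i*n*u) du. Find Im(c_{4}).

-11/16 + pi**2/2

Since h is real-valued, Im(c_{4}) = -(1/(2*pi)) ∫_{-pi}^{pi} h(u) sin(4*u) du = -b_{4}/2.
h is odd and sin(4*u) is odd, so the integrand is even: ∫_{-pi}^{pi} h(u) sin(4*u) du = 2∫_0^{pi} h(u) sin(4*u) du.
Integrating by parts three times (tabular method), an antiderivative of (2*u**3 - 2*u) sin(4*u) is -u**3*cos(4*u)/2 + 3*u**2*sin(4*u)/8 + 11*u*cos(4*u)/16 - 11*sin(4*u)/64; evaluating from 0 to pi: ∫_{0}^{pi} (2*u**3 - 2*u) sin(4*u) du = (pi*(11 - 8*pi**2)/16) - (0) = pi*(11 - 8*pi**2)/16.
So ∫_{-pi}^{pi} h(u) sin(4*u) du = pi*(11/8 - pi**2).
Hence Im(c_{4}) = (-1/(2*pi))·(pi*(11/8 - pi**2)) = -11/16 + pi**2/2.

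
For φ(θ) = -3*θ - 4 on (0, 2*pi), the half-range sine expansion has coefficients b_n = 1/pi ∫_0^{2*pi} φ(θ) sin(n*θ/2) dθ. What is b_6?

b_6 = 1/pi ∫_0^{2*pi} (-3*θ - 4) sin(3*θ) dθ.
Integrating by parts (boundary term plus one more integral), an antiderivative of (-3*θ - 4) sin(3*θ) is θ*cos(3*θ) - sin(3*θ)/3 + 4*cos(3*θ)/3; evaluating from 0 to 2*pi: ∫_{0}^{2*pi} (-3*θ - 4) sin(3*θ) dθ = (4/3 + 2*pi) - (4/3) = 2*pi.
Hence b_6 = (1/pi)·(2*pi) = 2.

2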